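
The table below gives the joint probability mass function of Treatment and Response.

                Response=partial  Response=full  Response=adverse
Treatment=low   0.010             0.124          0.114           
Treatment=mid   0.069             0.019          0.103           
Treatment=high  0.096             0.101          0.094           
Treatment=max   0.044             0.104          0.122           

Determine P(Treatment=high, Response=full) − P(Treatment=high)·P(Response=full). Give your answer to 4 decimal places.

-0.0003

P(Treatment=high) = 0.096 + 0.101 + 0.094 = 0.291.
P(Response=full) = 0.124 + 0.019 + 0.101 + 0.104 = 0.348.
P(Treatment=high, Response=full) − P(Treatment=high)P(Response=full) = 0.101 − 0.291×0.348 = -0.0003.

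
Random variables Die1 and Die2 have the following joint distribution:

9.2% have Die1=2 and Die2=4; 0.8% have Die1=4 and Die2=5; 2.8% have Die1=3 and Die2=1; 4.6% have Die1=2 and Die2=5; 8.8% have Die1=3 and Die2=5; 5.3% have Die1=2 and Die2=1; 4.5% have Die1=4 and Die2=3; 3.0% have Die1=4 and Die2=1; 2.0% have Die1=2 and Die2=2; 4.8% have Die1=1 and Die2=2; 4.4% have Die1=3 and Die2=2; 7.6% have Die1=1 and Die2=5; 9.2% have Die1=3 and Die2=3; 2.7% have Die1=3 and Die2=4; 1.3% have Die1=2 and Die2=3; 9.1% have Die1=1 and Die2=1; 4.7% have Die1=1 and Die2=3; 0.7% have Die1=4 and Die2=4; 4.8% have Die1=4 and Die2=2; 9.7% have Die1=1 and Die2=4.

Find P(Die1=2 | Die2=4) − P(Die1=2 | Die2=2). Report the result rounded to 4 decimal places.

0.2876

P(Die2=4) = 0.097 + 0.092 + 0.027 + 0.007 = 0.223; P(Die1=2 | Die2=4) = 0.092/0.223 = 0.41256.
P(Die2=2) = 0.048 + 0.020 + 0.044 + 0.048 = 0.160; P(Die1=2 | Die2=2) = 0.020/0.160 = 0.12500.
Difference = 0.2876.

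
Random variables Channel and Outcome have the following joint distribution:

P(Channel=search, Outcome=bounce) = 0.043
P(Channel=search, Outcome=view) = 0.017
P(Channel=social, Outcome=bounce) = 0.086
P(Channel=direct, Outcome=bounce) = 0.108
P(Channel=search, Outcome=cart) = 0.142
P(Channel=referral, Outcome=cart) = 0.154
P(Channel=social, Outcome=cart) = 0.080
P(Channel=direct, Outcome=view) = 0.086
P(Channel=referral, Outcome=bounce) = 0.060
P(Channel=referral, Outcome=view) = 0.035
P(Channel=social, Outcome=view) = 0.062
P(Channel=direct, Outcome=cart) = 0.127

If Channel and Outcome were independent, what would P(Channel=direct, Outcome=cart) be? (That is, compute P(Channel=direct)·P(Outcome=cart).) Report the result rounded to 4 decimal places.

0.1615

P(Channel=direct) = 0.108 + 0.086 + 0.127 = 0.321.
P(Outcome=cart) = 0.142 + 0.080 + 0.127 + 0.154 = 0.503.
Product: 0.321 × 0.503 = 0.1615.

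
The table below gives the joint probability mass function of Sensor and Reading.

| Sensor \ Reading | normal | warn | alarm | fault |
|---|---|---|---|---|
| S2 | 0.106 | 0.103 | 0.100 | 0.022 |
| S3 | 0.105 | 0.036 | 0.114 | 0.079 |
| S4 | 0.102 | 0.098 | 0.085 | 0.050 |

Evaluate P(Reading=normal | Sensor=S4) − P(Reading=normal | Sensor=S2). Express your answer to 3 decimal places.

P(Sensor=S4) = 0.102 + 0.098 + 0.085 + 0.050 = 0.335; P(Reading=normal | Sensor=S4) = 0.102/0.335 = 0.3045.
P(Sensor=S2) = 0.106 + 0.103 + 0.100 + 0.022 = 0.331; P(Reading=normal | Sensor=S2) = 0.106/0.331 = 0.3202.
Difference = -0.016.

-0.016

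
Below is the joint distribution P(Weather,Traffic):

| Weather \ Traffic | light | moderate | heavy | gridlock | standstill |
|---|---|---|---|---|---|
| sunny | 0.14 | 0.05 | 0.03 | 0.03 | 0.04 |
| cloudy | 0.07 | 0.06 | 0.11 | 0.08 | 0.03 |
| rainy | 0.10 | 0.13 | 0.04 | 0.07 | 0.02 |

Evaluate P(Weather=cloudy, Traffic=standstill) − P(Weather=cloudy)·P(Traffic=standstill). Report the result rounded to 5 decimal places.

-0.00150

P(Weather=cloudy) = 0.07 + 0.06 + 0.11 + 0.08 + 0.03 = 0.35.
P(Traffic=standstill) = 0.04 + 0.03 + 0.02 = 0.09.
P(Weather=cloudy, Traffic=standstill) − P(Weather=cloudy)P(Traffic=standstill) = 0.03 − 0.35×0.09 = -0.00150.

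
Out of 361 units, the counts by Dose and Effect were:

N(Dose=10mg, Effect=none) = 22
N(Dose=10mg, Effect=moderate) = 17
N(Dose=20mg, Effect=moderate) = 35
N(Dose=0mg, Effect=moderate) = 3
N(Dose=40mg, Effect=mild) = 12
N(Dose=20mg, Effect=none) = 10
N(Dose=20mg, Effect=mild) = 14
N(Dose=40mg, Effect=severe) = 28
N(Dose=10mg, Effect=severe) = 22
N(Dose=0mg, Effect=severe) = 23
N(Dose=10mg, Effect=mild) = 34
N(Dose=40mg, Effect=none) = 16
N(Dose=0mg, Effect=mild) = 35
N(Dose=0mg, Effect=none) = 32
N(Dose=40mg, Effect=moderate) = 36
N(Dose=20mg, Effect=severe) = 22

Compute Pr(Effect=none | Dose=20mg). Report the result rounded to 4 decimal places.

Total with Dose=20mg: 10 + 14 + 35 + 22 = 81.
P(Effect=none | Dose=20mg) = 10/81 = 0.1235.

0.1235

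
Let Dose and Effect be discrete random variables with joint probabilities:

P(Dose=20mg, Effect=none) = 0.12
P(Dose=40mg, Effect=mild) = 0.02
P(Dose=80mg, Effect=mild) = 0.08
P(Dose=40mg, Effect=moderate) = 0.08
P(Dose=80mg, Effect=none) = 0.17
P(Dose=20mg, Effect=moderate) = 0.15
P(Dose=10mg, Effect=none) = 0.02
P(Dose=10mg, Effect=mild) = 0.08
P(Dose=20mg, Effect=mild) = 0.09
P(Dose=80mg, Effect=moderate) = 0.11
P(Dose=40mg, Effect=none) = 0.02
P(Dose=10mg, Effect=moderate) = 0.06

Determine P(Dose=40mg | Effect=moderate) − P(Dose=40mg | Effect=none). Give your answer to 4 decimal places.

P(Effect=moderate) = 0.06 + 0.15 + 0.08 + 0.11 = 0.40; P(Dose=40mg | Effect=moderate) = 0.08/0.40 = 0.20000.
P(Effect=none) = 0.02 + 0.12 + 0.02 + 0.17 = 0.33; P(Dose=40mg | Effect=none) = 0.02/0.33 = 0.06061.
Difference = 0.1394.

0.1394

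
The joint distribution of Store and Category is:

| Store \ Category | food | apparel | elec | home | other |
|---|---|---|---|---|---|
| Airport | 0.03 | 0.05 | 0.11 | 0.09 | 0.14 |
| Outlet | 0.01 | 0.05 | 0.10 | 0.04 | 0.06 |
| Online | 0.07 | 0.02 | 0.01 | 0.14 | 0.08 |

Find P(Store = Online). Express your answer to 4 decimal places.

0.3200

P(Store=Online) = 0.07 + 0.02 + 0.01 + 0.14 + 0.08 = 0.32.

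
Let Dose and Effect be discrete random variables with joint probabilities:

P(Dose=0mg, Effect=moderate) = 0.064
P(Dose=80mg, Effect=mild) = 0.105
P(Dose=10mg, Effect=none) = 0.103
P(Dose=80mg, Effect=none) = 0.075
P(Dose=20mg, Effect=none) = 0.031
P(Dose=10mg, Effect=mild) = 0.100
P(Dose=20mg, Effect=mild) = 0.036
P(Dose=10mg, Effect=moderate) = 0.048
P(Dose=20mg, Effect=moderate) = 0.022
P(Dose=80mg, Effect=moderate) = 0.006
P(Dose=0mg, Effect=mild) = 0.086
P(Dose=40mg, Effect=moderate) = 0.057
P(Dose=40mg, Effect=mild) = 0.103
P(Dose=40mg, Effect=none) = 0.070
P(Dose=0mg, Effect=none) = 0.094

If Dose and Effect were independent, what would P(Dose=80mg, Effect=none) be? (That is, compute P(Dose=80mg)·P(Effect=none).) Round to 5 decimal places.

0.06938

P(Dose=80mg) = 0.075 + 0.105 + 0.006 = 0.186.
P(Effect=none) = 0.094 + 0.103 + 0.031 + 0.070 + 0.075 = 0.373.
Product: 0.186 × 0.373 = 0.06938.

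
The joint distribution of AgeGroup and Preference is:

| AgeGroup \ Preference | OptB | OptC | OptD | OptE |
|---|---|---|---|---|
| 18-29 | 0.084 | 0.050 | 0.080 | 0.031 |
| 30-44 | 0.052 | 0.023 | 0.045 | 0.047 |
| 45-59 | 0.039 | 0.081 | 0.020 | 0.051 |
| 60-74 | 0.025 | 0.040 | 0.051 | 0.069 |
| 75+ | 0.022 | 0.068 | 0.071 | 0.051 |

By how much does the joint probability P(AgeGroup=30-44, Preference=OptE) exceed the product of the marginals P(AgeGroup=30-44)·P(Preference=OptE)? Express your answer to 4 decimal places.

0.0054

P(AgeGroup=30-44) = 0.052 + 0.023 + 0.045 + 0.047 = 0.167.
P(Preference=OptE) = 0.031 + 0.047 + 0.051 + 0.069 + 0.051 = 0.249.
P(AgeGroup=30-44, Preference=OptE) − P(AgeGroup=30-44)P(Preference=OptE) = 0.047 − 0.167×0.249 = 0.0054.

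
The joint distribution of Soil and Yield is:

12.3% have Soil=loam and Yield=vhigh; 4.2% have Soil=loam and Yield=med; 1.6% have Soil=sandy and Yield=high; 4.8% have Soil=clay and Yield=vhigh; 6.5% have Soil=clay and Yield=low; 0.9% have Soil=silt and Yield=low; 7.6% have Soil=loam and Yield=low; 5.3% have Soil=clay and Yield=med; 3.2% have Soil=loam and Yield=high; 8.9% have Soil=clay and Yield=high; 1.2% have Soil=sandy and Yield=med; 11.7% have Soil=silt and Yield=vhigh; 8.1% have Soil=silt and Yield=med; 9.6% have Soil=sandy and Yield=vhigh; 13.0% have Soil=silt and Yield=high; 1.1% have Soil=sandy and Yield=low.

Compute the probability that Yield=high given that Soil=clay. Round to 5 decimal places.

0.34902

P(Soil=clay) = 0.065 + 0.053 + 0.089 + 0.048 = 0.255.
P(Yield=high | Soil=clay) = 0.089/0.255 = 0.34902.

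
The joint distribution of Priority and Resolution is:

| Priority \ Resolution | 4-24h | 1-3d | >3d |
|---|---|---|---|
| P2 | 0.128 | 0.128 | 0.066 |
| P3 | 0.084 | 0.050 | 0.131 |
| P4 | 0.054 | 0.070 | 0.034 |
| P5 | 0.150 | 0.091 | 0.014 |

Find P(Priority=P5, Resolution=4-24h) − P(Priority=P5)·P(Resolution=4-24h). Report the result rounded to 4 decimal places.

P(Priority=P5) = 0.150 + 0.091 + 0.014 = 0.255.
P(Resolution=4-24h) = 0.128 + 0.084 + 0.054 + 0.150 = 0.416.
P(Priority=P5, Resolution=4-24h) − P(Priority=P5)P(Resolution=4-24h) = 0.150 − 0.255×0.416 = 0.0439.

0.0439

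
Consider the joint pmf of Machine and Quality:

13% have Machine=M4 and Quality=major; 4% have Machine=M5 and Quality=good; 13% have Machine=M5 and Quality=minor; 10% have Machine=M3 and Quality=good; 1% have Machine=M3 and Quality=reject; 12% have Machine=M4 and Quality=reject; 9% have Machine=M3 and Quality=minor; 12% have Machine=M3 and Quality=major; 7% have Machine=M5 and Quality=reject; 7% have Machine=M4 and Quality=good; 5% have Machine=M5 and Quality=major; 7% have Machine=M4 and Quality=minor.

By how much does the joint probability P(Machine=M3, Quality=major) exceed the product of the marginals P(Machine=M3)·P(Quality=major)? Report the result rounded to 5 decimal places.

P(Machine=M3) = 0.10 + 0.09 + 0.12 + 0.01 = 0.32.
P(Quality=major) = 0.12 + 0.13 + 0.05 = 0.30.
P(Machine=M3, Quality=major) − P(Machine=M3)P(Quality=major) = 0.12 − 0.32×0.30 = 0.02400.

0.02400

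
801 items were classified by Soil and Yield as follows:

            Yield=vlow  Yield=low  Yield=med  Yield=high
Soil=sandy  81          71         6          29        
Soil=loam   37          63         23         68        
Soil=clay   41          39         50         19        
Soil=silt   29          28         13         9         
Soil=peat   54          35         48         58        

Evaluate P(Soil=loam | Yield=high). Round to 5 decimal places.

Total with Yield=high: 29 + 68 + 19 + 9 + 58 = 183.
P(Soil=loam | Yield=high) = 68/183 = 0.37158.

0.37158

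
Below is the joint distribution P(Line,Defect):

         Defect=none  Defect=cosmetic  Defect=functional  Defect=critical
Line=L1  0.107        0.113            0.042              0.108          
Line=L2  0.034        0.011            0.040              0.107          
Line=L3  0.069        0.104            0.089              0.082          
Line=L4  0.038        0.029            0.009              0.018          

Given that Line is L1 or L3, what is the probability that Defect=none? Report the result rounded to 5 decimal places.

P(Line=L1) = 0.107 + 0.113 + 0.042 + 0.108 = 0.370.
P(Line=L3) = 0.069 + 0.104 + 0.089 + 0.082 = 0.344.
P(Line ∈ {L1, L3}) = 0.370 + 0.344 = 0.714; P(Defect=none, Line ∈ {L1, L3}) = 0.107 + 0.069 = 0.176.
P(Defect=none | Line ∈ {L1, L3}) = 0.176/0.714 = 0.24650.

0.24650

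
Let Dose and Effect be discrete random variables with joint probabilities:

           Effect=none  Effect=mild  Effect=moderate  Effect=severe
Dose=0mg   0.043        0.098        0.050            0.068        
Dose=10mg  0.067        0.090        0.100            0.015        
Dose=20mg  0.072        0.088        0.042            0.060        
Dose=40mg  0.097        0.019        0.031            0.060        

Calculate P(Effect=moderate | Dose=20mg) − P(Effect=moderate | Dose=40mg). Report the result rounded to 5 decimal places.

P(Dose=20mg) = 0.072 + 0.088 + 0.042 + 0.060 = 0.262; P(Effect=moderate | Dose=20mg) = 0.042/0.262 = 0.160305.
P(Dose=40mg) = 0.097 + 0.019 + 0.031 + 0.060 = 0.207; P(Effect=moderate | Dose=40mg) = 0.031/0.207 = 0.149758.
Difference = 0.01055.

0.01055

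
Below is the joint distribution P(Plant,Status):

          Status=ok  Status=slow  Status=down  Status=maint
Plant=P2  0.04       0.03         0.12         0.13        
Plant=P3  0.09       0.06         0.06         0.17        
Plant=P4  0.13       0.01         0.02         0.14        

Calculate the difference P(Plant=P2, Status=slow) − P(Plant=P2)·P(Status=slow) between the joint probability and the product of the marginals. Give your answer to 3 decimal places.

P(Plant=P2) = 0.04 + 0.03 + 0.12 + 0.13 = 0.32.
P(Status=slow) = 0.03 + 0.06 + 0.01 = 0.10.
P(Plant=P2, Status=slow) − P(Plant=P2)P(Status=slow) = 0.03 − 0.32×0.10 = -0.002.

-0.002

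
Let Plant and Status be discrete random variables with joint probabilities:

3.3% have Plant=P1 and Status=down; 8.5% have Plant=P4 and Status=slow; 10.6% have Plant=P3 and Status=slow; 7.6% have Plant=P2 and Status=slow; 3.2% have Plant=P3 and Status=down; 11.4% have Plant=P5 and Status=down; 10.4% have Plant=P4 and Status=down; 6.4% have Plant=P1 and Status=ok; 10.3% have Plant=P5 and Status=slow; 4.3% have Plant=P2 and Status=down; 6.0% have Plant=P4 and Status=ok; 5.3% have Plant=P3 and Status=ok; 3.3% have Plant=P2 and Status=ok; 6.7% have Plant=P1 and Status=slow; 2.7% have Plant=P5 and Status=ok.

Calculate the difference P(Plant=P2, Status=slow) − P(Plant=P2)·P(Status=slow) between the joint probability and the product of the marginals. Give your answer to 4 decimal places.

P(Plant=P2) = 0.033 + 0.076 + 0.043 = 0.152.
P(Status=slow) = 0.067 + 0.076 + 0.106 + 0.085 + 0.103 = 0.437.
P(Plant=P2, Status=slow) − P(Plant=P2)P(Status=slow) = 0.076 − 0.152×0.437 = 0.0096.

0.0096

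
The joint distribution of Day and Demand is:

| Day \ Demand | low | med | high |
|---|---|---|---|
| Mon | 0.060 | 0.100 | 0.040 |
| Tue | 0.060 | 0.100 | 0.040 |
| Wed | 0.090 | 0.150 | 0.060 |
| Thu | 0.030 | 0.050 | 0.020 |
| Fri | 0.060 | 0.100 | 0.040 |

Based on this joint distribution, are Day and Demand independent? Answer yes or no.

Every cell satisfies P(Day,Demand) = P(Day)·P(Demand). For instance P(Day=Wed) = 0.300, P(Demand=low) = 0.300, and 0.300×0.300 = 0.090 matches the joint entry. So Day and Demand are independent.

yes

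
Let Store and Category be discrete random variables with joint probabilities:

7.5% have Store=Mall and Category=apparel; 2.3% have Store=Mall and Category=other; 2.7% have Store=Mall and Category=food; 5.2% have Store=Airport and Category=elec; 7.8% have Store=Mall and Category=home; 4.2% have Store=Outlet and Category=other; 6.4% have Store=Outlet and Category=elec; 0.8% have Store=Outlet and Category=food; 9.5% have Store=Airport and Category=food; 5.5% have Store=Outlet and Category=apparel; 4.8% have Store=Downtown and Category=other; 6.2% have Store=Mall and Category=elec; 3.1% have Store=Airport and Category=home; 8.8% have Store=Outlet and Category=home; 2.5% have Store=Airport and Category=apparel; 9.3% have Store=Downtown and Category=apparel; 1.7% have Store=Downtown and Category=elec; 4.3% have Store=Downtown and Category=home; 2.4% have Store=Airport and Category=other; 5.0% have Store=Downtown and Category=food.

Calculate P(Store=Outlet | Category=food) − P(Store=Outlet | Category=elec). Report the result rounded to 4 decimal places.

P(Category=food) = 0.050 + 0.027 + 0.095 + 0.008 = 0.180; P(Store=Outlet | Category=food) = 0.008/0.180 = 0.04444.
P(Category=elec) = 0.017 + 0.062 + 0.052 + 0.064 = 0.195; P(Store=Outlet | Category=elec) = 0.064/0.195 = 0.32821.
Difference = -0.2838.

-0.2838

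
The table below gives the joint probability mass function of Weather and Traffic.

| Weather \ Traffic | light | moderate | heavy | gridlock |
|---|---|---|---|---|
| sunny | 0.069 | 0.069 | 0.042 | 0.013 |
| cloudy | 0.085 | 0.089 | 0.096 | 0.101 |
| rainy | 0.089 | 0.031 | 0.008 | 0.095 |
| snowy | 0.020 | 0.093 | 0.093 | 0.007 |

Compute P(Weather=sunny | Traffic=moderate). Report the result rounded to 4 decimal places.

0.2447

P(Traffic=moderate) = 0.069 + 0.089 + 0.031 + 0.093 = 0.282.
P(Weather=sunny | Traffic=moderate) = 0.069/0.282 = 0.2447.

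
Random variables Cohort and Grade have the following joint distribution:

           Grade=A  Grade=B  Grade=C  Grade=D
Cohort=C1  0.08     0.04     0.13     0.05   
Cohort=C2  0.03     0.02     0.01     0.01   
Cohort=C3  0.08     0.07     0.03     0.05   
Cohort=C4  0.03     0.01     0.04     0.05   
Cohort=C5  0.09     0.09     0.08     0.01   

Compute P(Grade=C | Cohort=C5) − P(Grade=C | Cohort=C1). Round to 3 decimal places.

P(Cohort=C5) = 0.09 + 0.09 + 0.08 + 0.01 = 0.27; P(Grade=C | Cohort=C5) = 0.08/0.27 = 0.2963.
P(Cohort=C1) = 0.08 + 0.04 + 0.13 + 0.05 = 0.30; P(Grade=C | Cohort=C1) = 0.13/0.30 = 0.4333.
Difference = -0.137.

-0.137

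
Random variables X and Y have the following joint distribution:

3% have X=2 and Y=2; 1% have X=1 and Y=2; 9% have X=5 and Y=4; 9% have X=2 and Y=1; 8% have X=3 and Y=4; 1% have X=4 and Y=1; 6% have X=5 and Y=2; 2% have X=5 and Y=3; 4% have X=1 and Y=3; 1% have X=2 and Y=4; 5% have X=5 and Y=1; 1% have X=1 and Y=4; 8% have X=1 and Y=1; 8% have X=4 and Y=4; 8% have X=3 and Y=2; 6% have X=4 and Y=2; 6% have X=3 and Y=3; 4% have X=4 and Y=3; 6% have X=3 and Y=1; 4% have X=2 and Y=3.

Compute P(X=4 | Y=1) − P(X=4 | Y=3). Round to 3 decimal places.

-0.166

P(Y=1) = 0.08 + 0.09 + 0.06 + 0.01 + 0.05 = 0.29; P(X=4 | Y=1) = 0.01/0.29 = 0.0345.
P(Y=3) = 0.04 + 0.04 + 0.06 + 0.04 + 0.02 = 0.20; P(X=4 | Y=3) = 0.04/0.20 = 0.2000.
Difference = -0.166.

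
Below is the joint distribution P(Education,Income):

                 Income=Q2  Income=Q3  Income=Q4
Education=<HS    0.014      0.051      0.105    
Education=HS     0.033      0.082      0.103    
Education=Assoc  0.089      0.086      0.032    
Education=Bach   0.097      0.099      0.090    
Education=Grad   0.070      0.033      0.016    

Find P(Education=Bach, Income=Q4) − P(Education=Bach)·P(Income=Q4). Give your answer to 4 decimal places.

P(Education=Bach) = 0.097 + 0.099 + 0.090 = 0.286.
P(Income=Q4) = 0.105 + 0.103 + 0.032 + 0.090 + 0.016 = 0.346.
P(Education=Bach, Income=Q4) − P(Education=Bach)P(Income=Q4) = 0.090 − 0.286×0.346 = -0.0090.

-0.0090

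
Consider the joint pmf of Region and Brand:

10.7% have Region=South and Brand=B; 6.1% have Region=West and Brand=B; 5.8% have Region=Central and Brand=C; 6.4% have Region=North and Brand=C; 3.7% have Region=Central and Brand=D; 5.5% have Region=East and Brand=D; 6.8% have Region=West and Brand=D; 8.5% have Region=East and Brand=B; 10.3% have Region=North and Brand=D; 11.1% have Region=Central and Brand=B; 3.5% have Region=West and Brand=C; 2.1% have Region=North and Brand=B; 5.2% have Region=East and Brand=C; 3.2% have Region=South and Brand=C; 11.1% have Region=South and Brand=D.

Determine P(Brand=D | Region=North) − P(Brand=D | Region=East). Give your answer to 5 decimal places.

0.26141

P(Region=North) = 0.021 + 0.064 + 0.103 = 0.188; P(Brand=D | Region=North) = 0.103/0.188 = 0.547872.
P(Region=East) = 0.085 + 0.052 + 0.055 = 0.192; P(Brand=D | Region=East) = 0.055/0.192 = 0.286458.
Difference = 0.26141.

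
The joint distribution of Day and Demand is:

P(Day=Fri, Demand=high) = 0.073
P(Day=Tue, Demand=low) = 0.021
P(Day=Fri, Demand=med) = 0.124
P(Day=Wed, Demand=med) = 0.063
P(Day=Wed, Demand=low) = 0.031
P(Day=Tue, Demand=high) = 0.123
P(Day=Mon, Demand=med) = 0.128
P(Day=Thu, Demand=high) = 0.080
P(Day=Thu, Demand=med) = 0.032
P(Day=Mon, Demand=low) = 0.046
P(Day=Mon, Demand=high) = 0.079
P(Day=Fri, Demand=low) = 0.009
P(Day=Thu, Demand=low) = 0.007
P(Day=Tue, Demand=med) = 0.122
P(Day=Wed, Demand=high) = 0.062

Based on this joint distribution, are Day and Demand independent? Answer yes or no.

P(Day=Thu) = 0.119 and P(Demand=high) = 0.417, so their product is 0.04962, but P(Day=Thu, Demand=high) = 0.080. Since these differ, Day and Demand are not independent.

no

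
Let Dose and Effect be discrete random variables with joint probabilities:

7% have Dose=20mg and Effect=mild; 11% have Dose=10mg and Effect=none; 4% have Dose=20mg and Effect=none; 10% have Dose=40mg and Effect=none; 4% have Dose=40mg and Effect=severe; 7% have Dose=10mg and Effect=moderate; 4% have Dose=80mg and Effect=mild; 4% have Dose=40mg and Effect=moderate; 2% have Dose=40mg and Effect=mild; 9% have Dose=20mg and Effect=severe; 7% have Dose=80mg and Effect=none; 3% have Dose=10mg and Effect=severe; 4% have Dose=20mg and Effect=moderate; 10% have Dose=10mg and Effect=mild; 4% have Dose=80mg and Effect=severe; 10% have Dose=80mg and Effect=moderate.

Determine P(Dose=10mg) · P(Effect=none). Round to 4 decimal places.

P(Dose=10mg) = 0.11 + 0.10 + 0.07 + 0.03 = 0.31.
P(Effect=none) = 0.11 + 0.04 + 0.10 + 0.07 = 0.32.
Product: 0.31 × 0.32 = 0.0992.

0.0992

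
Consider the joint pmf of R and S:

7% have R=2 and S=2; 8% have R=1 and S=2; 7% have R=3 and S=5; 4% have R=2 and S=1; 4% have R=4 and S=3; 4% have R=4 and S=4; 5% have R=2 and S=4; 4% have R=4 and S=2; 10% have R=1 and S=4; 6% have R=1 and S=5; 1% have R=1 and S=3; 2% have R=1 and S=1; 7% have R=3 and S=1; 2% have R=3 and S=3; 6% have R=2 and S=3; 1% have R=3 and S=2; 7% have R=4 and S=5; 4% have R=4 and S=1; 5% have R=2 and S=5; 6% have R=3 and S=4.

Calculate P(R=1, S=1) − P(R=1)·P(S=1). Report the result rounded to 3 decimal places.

-0.026

P(R=1) = 0.02 + 0.08 + 0.01 + 0.10 + 0.06 = 0.27.
P(S=1) = 0.02 + 0.04 + 0.07 + 0.04 = 0.17.
P(R=1, S=1) − P(R=1)P(S=1) = 0.02 − 0.27×0.17 = -0.026.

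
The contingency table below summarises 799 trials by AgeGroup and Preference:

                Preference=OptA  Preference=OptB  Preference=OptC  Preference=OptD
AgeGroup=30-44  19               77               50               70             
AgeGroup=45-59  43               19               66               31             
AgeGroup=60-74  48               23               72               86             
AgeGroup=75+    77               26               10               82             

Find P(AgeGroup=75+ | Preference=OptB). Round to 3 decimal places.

0.179

Total with Preference=OptB: 77 + 19 + 23 + 26 = 145.
P(AgeGroup=75+ | Preference=OptB) = 26/145 = 0.179.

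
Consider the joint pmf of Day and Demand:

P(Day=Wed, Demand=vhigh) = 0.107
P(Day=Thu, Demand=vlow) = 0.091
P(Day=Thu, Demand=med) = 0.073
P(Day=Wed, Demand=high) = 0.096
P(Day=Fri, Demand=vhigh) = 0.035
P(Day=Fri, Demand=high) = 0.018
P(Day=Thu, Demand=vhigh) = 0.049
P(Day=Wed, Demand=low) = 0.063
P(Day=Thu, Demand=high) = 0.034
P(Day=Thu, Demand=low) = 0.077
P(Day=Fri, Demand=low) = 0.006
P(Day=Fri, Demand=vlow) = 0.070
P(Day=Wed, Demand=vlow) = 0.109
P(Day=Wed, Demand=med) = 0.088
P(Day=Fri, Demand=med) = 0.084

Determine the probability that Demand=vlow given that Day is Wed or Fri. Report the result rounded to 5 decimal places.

P(Day=Wed) = 0.109 + 0.063 + 0.088 + 0.096 + 0.107 = 0.463.
P(Day=Fri) = 0.070 + 0.006 + 0.084 + 0.018 + 0.035 = 0.213.
P(Day ∈ {Wed, Fri}) = 0.463 + 0.213 = 0.676; P(Demand=vlow, Day ∈ {Wed, Fri}) = 0.109 + 0.070 = 0.179.
P(Demand=vlow | Day ∈ {Wed, Fri}) = 0.179/0.676 = 0.26479.

0.26479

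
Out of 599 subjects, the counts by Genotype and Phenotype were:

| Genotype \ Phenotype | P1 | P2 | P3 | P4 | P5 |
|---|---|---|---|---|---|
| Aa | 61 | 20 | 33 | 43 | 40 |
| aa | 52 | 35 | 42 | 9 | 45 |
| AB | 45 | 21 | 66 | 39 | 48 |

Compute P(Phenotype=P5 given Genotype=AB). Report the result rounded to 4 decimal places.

Total with Genotype=AB: 45 + 21 + 66 + 39 + 48 = 219.
P(Phenotype=P5 | Genotype=AB) = 48/219 = 0.2192.

0.2192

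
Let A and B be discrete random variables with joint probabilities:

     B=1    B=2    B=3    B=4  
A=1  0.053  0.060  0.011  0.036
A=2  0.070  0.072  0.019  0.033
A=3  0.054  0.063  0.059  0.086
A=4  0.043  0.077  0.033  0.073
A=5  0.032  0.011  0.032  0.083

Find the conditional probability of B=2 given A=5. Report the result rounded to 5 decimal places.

0.06962

P(A=5) = 0.032 + 0.011 + 0.032 + 0.083 = 0.158.
P(B=2 | A=5) = 0.011/0.158 = 0.06962.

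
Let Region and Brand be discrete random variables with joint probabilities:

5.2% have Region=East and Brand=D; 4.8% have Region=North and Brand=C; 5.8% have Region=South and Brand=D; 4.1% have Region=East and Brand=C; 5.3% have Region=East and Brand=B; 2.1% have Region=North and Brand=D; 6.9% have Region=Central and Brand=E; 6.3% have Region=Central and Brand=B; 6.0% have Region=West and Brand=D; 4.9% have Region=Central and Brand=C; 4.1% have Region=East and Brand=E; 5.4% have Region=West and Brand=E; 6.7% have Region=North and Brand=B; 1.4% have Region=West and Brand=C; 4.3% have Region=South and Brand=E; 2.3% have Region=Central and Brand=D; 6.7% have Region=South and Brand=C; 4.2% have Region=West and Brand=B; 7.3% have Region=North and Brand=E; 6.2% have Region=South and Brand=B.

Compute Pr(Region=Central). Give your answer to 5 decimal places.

P(Region=Central) = 0.063 + 0.049 + 0.023 + 0.069 = 0.204.

0.20400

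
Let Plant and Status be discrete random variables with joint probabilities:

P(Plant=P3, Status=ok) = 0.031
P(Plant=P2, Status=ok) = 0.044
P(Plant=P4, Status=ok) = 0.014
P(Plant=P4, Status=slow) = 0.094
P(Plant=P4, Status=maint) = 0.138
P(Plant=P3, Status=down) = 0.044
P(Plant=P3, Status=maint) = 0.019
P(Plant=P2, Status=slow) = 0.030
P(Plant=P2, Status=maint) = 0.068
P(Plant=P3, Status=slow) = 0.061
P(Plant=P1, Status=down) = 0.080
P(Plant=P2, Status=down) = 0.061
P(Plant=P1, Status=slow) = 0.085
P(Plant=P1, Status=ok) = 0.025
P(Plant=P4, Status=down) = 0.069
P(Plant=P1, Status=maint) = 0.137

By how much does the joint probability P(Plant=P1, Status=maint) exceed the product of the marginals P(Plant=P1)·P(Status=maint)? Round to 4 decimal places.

0.0186

P(Plant=P1) = 0.025 + 0.085 + 0.080 + 0.137 = 0.327.
P(Status=maint) = 0.137 + 0.068 + 0.019 + 0.138 = 0.362.
P(Plant=P1, Status=maint) − P(Plant=P1)P(Status=maint) = 0.137 − 0.327×0.362 = 0.0186.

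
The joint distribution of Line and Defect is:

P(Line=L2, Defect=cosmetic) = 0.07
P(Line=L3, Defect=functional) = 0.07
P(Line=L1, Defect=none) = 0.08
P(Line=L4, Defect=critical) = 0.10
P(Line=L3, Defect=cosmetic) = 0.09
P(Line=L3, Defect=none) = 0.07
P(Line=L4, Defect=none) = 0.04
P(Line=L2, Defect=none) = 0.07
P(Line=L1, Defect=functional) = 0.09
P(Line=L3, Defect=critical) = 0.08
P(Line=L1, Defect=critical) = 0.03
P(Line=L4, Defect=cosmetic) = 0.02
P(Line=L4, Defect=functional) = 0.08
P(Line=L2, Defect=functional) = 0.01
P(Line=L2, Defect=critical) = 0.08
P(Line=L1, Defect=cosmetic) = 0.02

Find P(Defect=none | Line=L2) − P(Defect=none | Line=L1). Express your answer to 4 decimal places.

-0.0593

P(Line=L2) = 0.07 + 0.07 + 0.01 + 0.08 = 0.23; P(Defect=none | Line=L2) = 0.07/0.23 = 0.30435.
P(Line=L1) = 0.08 + 0.02 + 0.09 + 0.03 = 0.22; P(Defect=none | Line=L1) = 0.08/0.22 = 0.36364.
Difference = -0.0593.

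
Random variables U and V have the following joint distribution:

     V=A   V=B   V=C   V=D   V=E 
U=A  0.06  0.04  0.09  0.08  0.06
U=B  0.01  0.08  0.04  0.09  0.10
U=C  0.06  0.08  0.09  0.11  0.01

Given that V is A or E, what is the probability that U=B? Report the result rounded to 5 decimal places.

0.36667

P(V=A) = 0.06 + 0.01 + 0.06 = 0.13.
P(V=E) = 0.06 + 0.10 + 0.01 = 0.17.
P(V ∈ {A, E}) = 0.13 + 0.17 = 0.30; P(U=B, V ∈ {A, E}) = 0.01 + 0.10 = 0.11.
P(U=B | V ∈ {A, E}) = 0.11/0.30 = 0.36667.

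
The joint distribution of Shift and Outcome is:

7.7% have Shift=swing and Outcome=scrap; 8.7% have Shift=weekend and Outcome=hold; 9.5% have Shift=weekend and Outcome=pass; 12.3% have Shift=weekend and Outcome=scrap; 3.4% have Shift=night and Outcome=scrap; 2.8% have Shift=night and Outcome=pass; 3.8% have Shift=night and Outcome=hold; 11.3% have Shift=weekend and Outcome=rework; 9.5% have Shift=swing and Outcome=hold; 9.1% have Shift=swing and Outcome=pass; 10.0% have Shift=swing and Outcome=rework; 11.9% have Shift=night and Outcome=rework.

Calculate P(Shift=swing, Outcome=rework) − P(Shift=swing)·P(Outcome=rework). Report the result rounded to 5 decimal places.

P(Shift=swing) = 0.091 + 0.100 + 0.077 + 0.095 = 0.363.
P(Outcome=rework) = 0.100 + 0.119 + 0.113 = 0.332.
P(Shift=swing, Outcome=rework) − P(Shift=swing)P(Outcome=rework) = 0.100 − 0.363×0.332 = -0.02052.

-0.02052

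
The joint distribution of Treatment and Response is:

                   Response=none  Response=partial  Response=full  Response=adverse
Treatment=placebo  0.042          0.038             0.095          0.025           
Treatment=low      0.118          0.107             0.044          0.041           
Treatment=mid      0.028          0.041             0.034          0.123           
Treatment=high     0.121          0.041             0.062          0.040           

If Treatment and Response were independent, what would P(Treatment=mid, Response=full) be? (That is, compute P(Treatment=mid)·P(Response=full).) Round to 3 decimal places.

0.053

P(Treatment=mid) = 0.028 + 0.041 + 0.034 + 0.123 = 0.226.
P(Response=full) = 0.095 + 0.044 + 0.034 + 0.062 = 0.235.
Product: 0.226 × 0.235 = 0.053.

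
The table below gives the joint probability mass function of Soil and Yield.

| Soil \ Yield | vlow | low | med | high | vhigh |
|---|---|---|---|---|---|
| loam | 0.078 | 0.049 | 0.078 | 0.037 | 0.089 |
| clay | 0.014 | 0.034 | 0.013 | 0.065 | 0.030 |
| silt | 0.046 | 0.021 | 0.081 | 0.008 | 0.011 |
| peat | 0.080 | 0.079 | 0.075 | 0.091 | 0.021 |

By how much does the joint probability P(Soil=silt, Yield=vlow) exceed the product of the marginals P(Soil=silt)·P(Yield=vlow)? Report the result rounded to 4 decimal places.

0.0096

P(Soil=silt) = 0.046 + 0.021 + 0.081 + 0.008 + 0.011 = 0.167.
P(Yield=vlow) = 0.078 + 0.014 + 0.046 + 0.080 = 0.218.
P(Soil=silt, Yield=vlow) − P(Soil=silt)P(Yield=vlow) = 0.046 − 0.167×0.218 = 0.0096.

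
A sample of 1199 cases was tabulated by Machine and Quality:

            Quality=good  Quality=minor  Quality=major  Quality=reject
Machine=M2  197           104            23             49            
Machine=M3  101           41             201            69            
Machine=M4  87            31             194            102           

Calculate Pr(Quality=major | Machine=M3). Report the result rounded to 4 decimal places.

Total with Machine=M3: 101 + 41 + 201 + 69 = 412.
P(Quality=major | Machine=M3) = 201/412 = 0.4879.

0.4879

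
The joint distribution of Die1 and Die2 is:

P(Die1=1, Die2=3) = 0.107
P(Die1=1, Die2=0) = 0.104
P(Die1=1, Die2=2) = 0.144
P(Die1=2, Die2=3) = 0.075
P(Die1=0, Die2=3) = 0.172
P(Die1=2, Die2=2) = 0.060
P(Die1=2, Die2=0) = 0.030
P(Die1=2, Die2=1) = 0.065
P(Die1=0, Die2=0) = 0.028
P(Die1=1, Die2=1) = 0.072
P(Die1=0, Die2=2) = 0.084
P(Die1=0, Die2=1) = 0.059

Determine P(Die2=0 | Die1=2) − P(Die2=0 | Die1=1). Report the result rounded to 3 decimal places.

P(Die1=2) = 0.030 + 0.065 + 0.060 + 0.075 = 0.230; P(Die2=0 | Die1=2) = 0.030/0.230 = 0.1304.
P(Die1=1) = 0.104 + 0.072 + 0.144 + 0.107 = 0.427; P(Die2=0 | Die1=1) = 0.104/0.427 = 0.2436.
Difference = -0.113.

-0.113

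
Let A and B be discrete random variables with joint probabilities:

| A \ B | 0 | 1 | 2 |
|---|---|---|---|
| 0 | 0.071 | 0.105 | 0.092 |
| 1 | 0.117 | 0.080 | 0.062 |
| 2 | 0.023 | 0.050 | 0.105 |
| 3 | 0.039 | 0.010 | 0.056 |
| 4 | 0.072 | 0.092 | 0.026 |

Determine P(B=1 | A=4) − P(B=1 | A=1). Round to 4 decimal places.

0.1753

P(A=4) = 0.072 + 0.092 + 0.026 = 0.190; P(B=1 | A=4) = 0.092/0.190 = 0.48421.
P(A=1) = 0.117 + 0.080 + 0.062 = 0.259; P(B=1 | A=1) = 0.080/0.259 = 0.30888.
Difference = 0.1753.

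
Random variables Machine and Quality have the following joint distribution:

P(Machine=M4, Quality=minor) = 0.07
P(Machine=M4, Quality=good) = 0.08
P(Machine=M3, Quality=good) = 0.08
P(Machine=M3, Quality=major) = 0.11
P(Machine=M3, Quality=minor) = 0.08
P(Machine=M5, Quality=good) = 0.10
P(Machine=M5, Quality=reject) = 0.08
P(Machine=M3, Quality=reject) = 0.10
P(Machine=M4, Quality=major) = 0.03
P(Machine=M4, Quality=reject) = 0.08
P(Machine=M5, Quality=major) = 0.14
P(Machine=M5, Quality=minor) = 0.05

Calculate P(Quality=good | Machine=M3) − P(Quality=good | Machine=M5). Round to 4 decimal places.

P(Machine=M3) = 0.08 + 0.08 + 0.11 + 0.10 = 0.37; P(Quality=good | Machine=M3) = 0.08/0.37 = 0.21622.
P(Machine=M5) = 0.10 + 0.05 + 0.14 + 0.08 = 0.37; P(Quality=good | Machine=M5) = 0.10/0.37 = 0.27027.
Difference = -0.0541.

-0.0541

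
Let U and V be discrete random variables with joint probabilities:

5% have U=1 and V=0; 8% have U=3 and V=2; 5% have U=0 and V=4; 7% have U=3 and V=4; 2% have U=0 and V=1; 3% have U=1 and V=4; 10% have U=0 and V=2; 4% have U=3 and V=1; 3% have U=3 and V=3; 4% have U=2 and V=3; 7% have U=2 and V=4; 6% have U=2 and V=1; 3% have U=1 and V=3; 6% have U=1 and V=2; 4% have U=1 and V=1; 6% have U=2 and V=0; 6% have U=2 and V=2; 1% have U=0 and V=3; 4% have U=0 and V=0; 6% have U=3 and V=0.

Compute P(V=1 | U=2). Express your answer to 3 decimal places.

0.207

P(U=2) = 0.06 + 0.06 + 0.06 + 0.04 + 0.07 = 0.29.
P(V=1 | U=2) = 0.06/0.29 = 0.207.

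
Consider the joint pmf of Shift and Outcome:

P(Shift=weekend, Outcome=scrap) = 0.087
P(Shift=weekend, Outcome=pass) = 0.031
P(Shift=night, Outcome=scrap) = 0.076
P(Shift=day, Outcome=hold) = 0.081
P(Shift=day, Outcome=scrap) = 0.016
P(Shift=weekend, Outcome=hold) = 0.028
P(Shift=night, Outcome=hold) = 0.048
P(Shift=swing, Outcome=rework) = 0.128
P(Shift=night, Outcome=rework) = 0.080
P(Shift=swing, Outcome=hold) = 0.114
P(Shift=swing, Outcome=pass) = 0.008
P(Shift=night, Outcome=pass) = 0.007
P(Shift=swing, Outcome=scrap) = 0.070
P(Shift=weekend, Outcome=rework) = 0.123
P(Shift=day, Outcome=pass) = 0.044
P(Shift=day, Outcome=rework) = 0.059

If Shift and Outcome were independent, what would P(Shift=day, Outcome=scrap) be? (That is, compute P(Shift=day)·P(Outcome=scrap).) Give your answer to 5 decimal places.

0.04980

P(Shift=day) = 0.044 + 0.059 + 0.016 + 0.081 = 0.200.
P(Outcome=scrap) = 0.016 + 0.070 + 0.076 + 0.087 = 0.249.
Product: 0.200 × 0.249 = 0.04980.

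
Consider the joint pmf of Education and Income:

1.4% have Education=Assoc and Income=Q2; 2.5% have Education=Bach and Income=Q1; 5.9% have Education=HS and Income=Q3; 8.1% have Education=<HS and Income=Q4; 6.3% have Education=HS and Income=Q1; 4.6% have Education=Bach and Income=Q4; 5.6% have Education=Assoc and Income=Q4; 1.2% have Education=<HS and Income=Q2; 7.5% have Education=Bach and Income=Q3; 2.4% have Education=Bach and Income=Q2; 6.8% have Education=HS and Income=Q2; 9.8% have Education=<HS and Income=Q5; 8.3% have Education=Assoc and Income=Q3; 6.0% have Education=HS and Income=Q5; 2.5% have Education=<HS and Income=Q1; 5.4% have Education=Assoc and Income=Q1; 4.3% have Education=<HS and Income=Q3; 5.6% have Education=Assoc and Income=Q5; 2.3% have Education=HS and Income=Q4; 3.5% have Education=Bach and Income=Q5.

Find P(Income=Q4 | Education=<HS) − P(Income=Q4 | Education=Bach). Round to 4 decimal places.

P(Education=<HS) = 0.025 + 0.012 + 0.043 + 0.081 + 0.098 = 0.259; P(Income=Q4 | Education=<HS) = 0.081/0.259 = 0.31274.
P(Education=Bach) = 0.025 + 0.024 + 0.075 + 0.046 + 0.035 = 0.205; P(Income=Q4 | Education=Bach) = 0.046/0.205 = 0.22439.
Difference = 0.0884.

0.0884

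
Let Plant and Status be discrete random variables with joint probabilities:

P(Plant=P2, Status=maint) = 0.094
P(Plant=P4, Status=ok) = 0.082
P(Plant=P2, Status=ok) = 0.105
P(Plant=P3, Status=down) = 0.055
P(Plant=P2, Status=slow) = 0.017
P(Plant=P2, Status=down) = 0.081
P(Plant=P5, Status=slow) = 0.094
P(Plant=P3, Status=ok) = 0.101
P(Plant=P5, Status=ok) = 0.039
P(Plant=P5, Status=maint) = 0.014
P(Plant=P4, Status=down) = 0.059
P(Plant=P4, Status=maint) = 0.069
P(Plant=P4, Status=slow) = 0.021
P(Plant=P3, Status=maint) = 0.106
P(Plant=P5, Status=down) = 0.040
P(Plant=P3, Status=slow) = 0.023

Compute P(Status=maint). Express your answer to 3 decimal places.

0.283

P(Status=maint) = 0.094 + 0.106 + 0.069 + 0.014 = 0.283.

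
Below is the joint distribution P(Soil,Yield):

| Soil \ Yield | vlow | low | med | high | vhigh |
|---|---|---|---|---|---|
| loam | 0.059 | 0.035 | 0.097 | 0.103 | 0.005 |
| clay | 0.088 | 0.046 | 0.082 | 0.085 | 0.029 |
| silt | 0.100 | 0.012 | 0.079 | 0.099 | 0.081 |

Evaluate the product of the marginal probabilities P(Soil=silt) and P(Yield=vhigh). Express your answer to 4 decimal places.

0.0427

P(Soil=silt) = 0.100 + 0.012 + 0.079 + 0.099 + 0.081 = 0.371.
P(Yield=vhigh) = 0.005 + 0.029 + 0.081 = 0.115.
Product: 0.371 × 0.115 = 0.0427.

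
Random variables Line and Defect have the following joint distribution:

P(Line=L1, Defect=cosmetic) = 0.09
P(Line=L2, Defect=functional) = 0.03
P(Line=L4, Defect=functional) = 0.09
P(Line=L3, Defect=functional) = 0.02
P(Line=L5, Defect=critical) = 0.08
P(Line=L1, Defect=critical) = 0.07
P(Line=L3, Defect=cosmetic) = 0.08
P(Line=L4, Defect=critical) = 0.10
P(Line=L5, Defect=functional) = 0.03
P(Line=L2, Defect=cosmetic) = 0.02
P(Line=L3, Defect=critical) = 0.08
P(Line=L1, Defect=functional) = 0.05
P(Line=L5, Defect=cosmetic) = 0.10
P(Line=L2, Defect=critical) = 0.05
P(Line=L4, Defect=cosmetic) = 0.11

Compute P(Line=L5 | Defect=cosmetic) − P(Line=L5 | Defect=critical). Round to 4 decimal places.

P(Defect=cosmetic) = 0.09 + 0.02 + 0.08 + 0.11 + 0.10 = 0.40; P(Line=L5 | Defect=cosmetic) = 0.10/0.40 = 0.25000.
P(Defect=critical) = 0.07 + 0.05 + 0.08 + 0.10 + 0.08 = 0.38; P(Line=L5 | Defect=critical) = 0.08/0.38 = 0.21053.
Difference = 0.0395.

0.0395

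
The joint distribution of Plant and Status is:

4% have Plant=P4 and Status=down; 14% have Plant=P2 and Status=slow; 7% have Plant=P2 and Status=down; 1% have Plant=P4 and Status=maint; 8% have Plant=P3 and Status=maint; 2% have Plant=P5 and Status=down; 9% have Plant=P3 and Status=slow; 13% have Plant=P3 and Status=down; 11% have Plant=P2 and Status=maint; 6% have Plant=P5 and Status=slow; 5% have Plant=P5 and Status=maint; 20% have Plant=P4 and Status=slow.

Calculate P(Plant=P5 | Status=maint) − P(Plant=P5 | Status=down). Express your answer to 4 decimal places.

P(Status=maint) = 0.11 + 0.08 + 0.01 + 0.05 = 0.25; P(Plant=P5 | Status=maint) = 0.05/0.25 = 0.20000.
P(Status=down) = 0.07 + 0.13 + 0.04 + 0.02 = 0.26; P(Plant=P5 | Status=down) = 0.02/0.26 = 0.07692.
Difference = 0.1231.

0.1231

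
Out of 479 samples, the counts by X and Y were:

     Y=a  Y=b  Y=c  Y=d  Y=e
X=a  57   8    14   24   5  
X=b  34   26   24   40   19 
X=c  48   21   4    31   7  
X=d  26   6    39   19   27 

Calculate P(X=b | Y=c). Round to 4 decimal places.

0.2963

Total with Y=c: 14 + 24 + 4 + 39 = 81.
P(X=b | Y=c) = 24/81 = 0.2963.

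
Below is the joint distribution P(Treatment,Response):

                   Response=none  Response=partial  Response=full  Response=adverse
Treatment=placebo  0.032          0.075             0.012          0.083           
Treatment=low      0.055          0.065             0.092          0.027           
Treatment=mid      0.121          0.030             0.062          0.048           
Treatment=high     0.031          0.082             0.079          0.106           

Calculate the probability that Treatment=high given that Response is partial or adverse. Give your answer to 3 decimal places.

0.364

P(Response=partial) = 0.075 + 0.065 + 0.030 + 0.082 = 0.252.
P(Response=adverse) = 0.083 + 0.027 + 0.048 + 0.106 = 0.264.
P(Response ∈ {partial, adverse}) = 0.252 + 0.264 = 0.516; P(Treatment=high, Response ∈ {partial, adverse}) = 0.082 + 0.106 = 0.188.
P(Treatment=high | Response ∈ {partial, adverse}) = 0.188/0.516 = 0.364.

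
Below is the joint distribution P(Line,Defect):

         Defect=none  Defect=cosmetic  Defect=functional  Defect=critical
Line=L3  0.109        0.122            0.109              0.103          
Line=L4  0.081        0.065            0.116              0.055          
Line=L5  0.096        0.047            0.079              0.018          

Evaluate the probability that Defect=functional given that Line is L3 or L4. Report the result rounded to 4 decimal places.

P(Line=L3) = 0.109 + 0.122 + 0.109 + 0.103 = 0.443.
P(Line=L4) = 0.081 + 0.065 + 0.116 + 0.055 = 0.317.
P(Line ∈ {L3, L4}) = 0.443 + 0.317 = 0.760; P(Defect=functional, Line ∈ {L3, L4}) = 0.109 + 0.116 = 0.225.
P(Defect=functional | Line ∈ {L3, L4}) = 0.225/0.760 = 0.2961.

0.2961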